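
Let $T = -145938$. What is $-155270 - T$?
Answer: $-9332$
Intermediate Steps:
$-155270 - T = -155270 - -145938 = -155270 + 145938 = -9332$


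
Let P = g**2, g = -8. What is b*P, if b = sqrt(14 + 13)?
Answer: 192*sqrt(3) ≈ 332.55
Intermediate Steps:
P = 64 (P = (-8)**2 = 64)
b = 3*sqrt(3) (b = sqrt(27) = 3*sqrt(3) ≈ 5.1962)
b*P = (3*sqrt(3))*64 = 192*sqrt(3)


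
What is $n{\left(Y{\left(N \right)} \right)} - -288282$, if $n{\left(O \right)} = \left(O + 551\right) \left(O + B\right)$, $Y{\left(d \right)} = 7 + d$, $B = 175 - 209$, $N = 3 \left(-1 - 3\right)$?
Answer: $266988$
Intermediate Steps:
$N = -12$ ($N = 3 \left(-4\right) = -12$)
$B = -34$ ($B = 175 - 209 = -34$)
$n{\left(O \right)} = \left(-34 + O\right) \left(551 + O\right)$ ($n{\left(O \right)} = \left(O + 551\right) \left(O - 34\right) = \left(551 + O\right) \left(-34 + O\right) = \left(-34 + O\right) \left(551 + O\right)$)
$n{\left(Y{\left(N \right)} \right)} - -288282 = \left(-18734 + \left(7 - 12\right)^{2} + 517 \left(7 - 12\right)\right) - -288282 = \left(-18734 + \left(-5\right)^{2} + 517 \left(-5\right)\right) + 288282 = \left(-18734 + 25 - 2585\right) + 288282 = -21294 + 288282 = 266988$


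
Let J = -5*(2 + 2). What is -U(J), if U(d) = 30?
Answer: -30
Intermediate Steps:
J = -20 (J = -5*4 = -20)
-U(J) = -1*30 = -30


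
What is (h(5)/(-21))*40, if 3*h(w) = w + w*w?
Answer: -400/21 ≈ -19.048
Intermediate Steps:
h(w) = w/3 + w**2/3 (h(w) = (w + w*w)/3 = (w + w**2)/3 = w/3 + w**2/3)
(h(5)/(-21))*40 = (((1/3)*5*(1 + 5))/(-21))*40 = (((1/3)*5*6)*(-1/21))*40 = (10*(-1/21))*40 = -10/21*40 = -400/21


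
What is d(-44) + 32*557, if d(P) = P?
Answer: 17780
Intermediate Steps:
d(-44) + 32*557 = -44 + 32*557 = -44 + 17824 = 17780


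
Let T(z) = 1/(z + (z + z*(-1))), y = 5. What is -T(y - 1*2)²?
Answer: -⅑ ≈ -0.11111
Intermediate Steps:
T(z) = 1/z (T(z) = 1/(z + (z - z)) = 1/(z + 0) = 1/z)
-T(y - 1*2)² = -(1/(5 - 1*2))² = -(1/(5 - 2))² = -(1/3)² = -(⅓)² = -1*⅑ = -⅑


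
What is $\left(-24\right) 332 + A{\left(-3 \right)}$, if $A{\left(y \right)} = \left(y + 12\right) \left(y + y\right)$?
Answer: $-8022$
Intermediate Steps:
$A{\left(y \right)} = 2 y \left(12 + y\right)$ ($A{\left(y \right)} = \left(12 + y\right) 2 y = 2 y \left(12 + y\right)$)
$\left(-24\right) 332 + A{\left(-3 \right)} = \left(-24\right) 332 + 2 \left(-3\right) \left(12 - 3\right) = -7968 + 2 \left(-3\right) 9 = -7968 - 54 = -8022$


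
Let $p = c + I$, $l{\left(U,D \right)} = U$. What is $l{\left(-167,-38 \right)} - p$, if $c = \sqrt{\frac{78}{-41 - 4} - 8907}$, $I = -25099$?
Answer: $24932 - \frac{i \sqrt{2004465}}{15} \approx 24932.0 - 94.386 i$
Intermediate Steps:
$c = \frac{i \sqrt{2004465}}{15}$ ($c = \sqrt{\frac{78}{-45} - 8907} = \sqrt{78 \left(- \frac{1}{45}\right) - 8907} = \sqrt{- \frac{26}{15} - 8907} = \sqrt{- \frac{133631}{15}} = \frac{i \sqrt{2004465}}{15} \approx 94.386 i$)
$p = -25099 + \frac{i \sqrt{2004465}}{15}$ ($p = \frac{i \sqrt{2004465}}{15} - 25099 = -25099 + \frac{i \sqrt{2004465}}{15} \approx -25099.0 + 94.386 i$)
$l{\left(-167,-38 \right)} - p = -167 - \left(-25099 + \frac{i \sqrt{2004465}}{15}\right) = -167 + \left(25099 - \frac{i \sqrt{2004465}}{15}\right) = 24932 - \frac{i \sqrt{2004465}}{15}$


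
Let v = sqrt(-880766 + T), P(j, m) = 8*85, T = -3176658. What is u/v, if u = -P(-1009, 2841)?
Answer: 10*I*sqrt(253589)/14917 ≈ 0.33759*I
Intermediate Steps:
P(j, m) = 680
v = 4*I*sqrt(253589) (v = sqrt(-880766 - 3176658) = sqrt(-4057424) = 4*I*sqrt(253589) ≈ 2014.3*I)
u = -680 (u = -1*680 = -680)
u/v = -680*(-I*sqrt(253589)/1014356) = -(-10)*I*sqrt(253589)/14917 = 10*I*sqrt(253589)/14917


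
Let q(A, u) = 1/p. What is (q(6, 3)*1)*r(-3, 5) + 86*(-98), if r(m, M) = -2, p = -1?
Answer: -8426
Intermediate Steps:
q(A, u) = -1 (q(A, u) = 1/(-1) = -1)
(q(6, 3)*1)*r(-3, 5) + 86*(-98) = -1*1*(-2) + 86*(-98) = -1*(-2) - 8428 = 2 - 8428 = -8426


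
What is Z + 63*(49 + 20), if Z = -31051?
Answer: -26704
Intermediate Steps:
Z + 63*(49 + 20) = -31051 + 63*(49 + 20) = -31051 + 63*69 = -31051 + 4347 = -26704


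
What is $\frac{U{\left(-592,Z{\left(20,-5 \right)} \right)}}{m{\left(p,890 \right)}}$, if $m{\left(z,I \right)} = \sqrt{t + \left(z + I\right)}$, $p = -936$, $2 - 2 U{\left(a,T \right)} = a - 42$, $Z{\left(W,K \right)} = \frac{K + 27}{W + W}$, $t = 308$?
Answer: $\frac{159 \sqrt{262}}{131} \approx 19.646$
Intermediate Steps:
$Z{\left(W,K \right)} = \frac{27 + K}{2 W}$
$U{\left(a,T \right)} = 22 - \frac{a}{2}$ ($U{\left(a,T \right)} = 1 - \frac{a - 42}{2} = 1 - \frac{-42 + a}{2} = 1 - \left(-21 + \frac{a}{2}\right) = 22 - \frac{a}{2}$)
$m{\left(z,I \right)} = \sqrt{308 + I + z}$ ($m{\left(z,I \right)} = \sqrt{308 + \left(z + I\right)} = \sqrt{308 + \left(I + z\right)} = \sqrt{308 + I + z}$)
$\frac{U{\left(-592,Z{\left(20,-5 \right)} \right)}}{m{\left(p,890 \right)}} = \frac{22 - -296}{\sqrt{308 + 890 - 936}} = \frac{22 + 296}{\sqrt{262}} = 318 \frac{\sqrt{262}}{262} = \frac{159 \sqrt{262}}{131}$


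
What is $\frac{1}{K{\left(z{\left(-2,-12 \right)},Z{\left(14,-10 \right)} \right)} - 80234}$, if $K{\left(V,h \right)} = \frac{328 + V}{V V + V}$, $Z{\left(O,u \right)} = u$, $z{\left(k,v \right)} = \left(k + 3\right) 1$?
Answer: $- \frac{2}{160139} \approx -1.2489 \cdot 10^{-5}$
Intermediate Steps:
$z{\left(k,v \right)} = 3 + k$ ($z{\left(k,v \right)} = \left(3 + k\right) 1 = 3 + k$)
$K{\left(V,h \right)} = \frac{328 + V}{V + V^{2}}$ ($K{\left(V,h \right)} = \frac{328 + V}{V^{2} + V} = \frac{328 + V}{V + V^{2}}$)
$\frac{1}{K{\left(z{\left(-2,-12 \right)},Z{\left(14,-10 \right)} \right)} - 80234} = \frac{1}{\frac{328 + \left(3 - 2\right)}{\left(3 - 2\right) \left(1 + \left(3 - 2\right)\right)} - 80234} = \frac{1}{\frac{328 + 1}{1 \left(1 + 1\right)} - 80234} = \frac{1}{1 \cdot \frac{1}{2} \cdot 329 - 80234} = \frac{1}{\frac{329}{2} - 80234} = \frac{1}{- \frac{160139}{2}} = - \frac{2}{160139}$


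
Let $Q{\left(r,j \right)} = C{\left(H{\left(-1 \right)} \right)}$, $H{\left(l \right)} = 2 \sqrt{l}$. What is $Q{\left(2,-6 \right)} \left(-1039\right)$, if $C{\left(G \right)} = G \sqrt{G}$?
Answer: $2078 - 2078 i \approx 2078.0 - 2078.0 i$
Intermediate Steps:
$C{\left(G \right)} = G^{\frac{3}{2}}$
$Q{\left(r,j \right)} = \left(1 + i\right)^{3}$ ($Q{\left(r,j \right)} = \left(2 \sqrt{-1}\right)^{\frac{3}{2}} = \left(2 i\right)^{\frac{3}{2}} = \left(1 + i\right)^{3}$)
$Q{\left(2,-6 \right)} \left(-1039\right) = \left(1 + i\right)^{3} \left(-1039\right) = - 1039 \left(1 + i\right)^{3}$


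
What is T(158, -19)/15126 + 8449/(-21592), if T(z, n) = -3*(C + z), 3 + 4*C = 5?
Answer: -23011095/54433432 ≈ -0.42274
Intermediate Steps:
C = ½ (C = -¾ + (¼)*5 = -¾ + 5/4 = ½ ≈ 0.50000)
T(z, n) = -3/2 - 3*z (T(z, n) = -3*(½ + z) = -3/2 - 3*z)
T(158, -19)/15126 + 8449/(-21592) = (-3/2 - 3*158)/15126 + 8449/(-21592) = (-3/2 - 474)*(1/15126) + 8449*(-1/21592) = -951/2*1/15126 - 8449/21592 = -317/10084 - 8449/21592 = -23011095/54433432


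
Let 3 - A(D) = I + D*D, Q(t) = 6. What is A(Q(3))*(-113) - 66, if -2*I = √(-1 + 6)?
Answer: 3663 - 113*√5/2 ≈ 3536.7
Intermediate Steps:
I = -√5/2 (I = -√(-1 + 6)/2 = -√5/2 ≈ -1.1180)
A(D) = 3 + √5/2 - D² (A(D) = 3 - (-√5/2 + D*D) = 3 - (-√5/2 + D²) = 3 - (D² - √5/2) = 3 + (√5/2 - D²) = 3 + √5/2 - D²)
A(Q(3))*(-113) - 66 = (3 + √5/2 - 1*6²)*(-113) - 66 = (3 + √5/2 - 1*36)*(-113) - 66 = (3 + √5/2 - 36)*(-113) - 66 = (-33 + √5/2)*(-113) - 66 = (3729 - 113*√5/2) - 66 = 3663 - 113*√5/2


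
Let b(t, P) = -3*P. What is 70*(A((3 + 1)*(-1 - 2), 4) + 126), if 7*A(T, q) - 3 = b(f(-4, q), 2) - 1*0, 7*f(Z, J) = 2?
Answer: 8790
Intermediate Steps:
f(Z, J) = 2/7 (f(Z, J) = (1/7)*2 = 2/7)
A(T, q) = -3/7 (A(T, q) = 3/7 + (-3*2 - 1*0)/7 = 3/7 + (-6 + 0)/7 = 3/7 + (1/7)*(-6) = 3/7 - 6/7 = -3/7)
70*(A((3 + 1)*(-1 - 2), 4) + 126) = 70*(-3/7 + 126) = 70*(879/7) = 8790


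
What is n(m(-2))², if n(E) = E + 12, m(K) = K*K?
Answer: 256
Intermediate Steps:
m(K) = K²
n(E) = 12 + E
n(m(-2))² = (12 + (-2)²)² = (12 + 4)² = 16² = 256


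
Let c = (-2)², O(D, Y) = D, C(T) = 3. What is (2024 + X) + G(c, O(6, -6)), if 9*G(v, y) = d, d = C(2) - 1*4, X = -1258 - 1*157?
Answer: 5480/9 ≈ 608.89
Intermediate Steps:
X = -1415 (X = -1258 - 157 = -1415)
d = -1 (d = 3 - 1*4 = 3 - 4 = -1)
c = 4
G(v, y) = -⅑ (G(v, y) = (⅑)*(-1) = -⅑)
(2024 + X) + G(c, O(6, -6)) = (2024 - 1415) - ⅑ = 609 - ⅑ = 5480/9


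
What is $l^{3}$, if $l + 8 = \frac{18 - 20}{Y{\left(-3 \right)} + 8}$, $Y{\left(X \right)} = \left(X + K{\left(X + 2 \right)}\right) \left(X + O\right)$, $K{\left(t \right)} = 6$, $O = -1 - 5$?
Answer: $- \frac{3375000}{6859} \approx -492.05$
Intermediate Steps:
$O = -6$ ($O = -1 - 5 = -6$)
$Y{\left(X \right)} = \left(-6 + X\right) \left(6 + X\right)$ ($Y{\left(X \right)} = \left(X + 6\right) \left(X - 6\right) = \left(6 + X\right) \left(-6 + X\right) = \left(-6 + X\right) \left(6 + X\right)$)
$l = - \frac{150}{19}$ ($l = -8 + \frac{18 - 20}{\left(-36 + \left(-3\right)^{2}\right) + 8} = -8 - \frac{2}{\left(-36 + 9\right) + 8} = -8 - \frac{2}{-27 + 8} = -8 - \frac{2}{-19} = -8 - - \frac{2}{19} = -8 + \frac{2}{19} = - \frac{150}{19} \approx -7.8947$)
$l^{3} = \left(- \frac{150}{19}\right)^{3} = - \frac{3375000}{6859}$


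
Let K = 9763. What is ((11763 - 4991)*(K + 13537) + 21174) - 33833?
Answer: 157774941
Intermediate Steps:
((11763 - 4991)*(K + 13537) + 21174) - 33833 = ((11763 - 4991)*(9763 + 13537) + 21174) - 33833 = (6772*23300 + 21174) - 33833 = (157787600 + 21174) - 33833 = 157808774 - 33833 = 157774941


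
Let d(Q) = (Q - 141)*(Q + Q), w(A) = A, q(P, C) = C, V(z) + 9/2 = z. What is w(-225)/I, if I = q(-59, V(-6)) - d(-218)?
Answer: 450/313069 ≈ 0.0014374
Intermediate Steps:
V(z) = -9/2 + z
d(Q) = 2*Q*(-141 + Q) (d(Q) = (-141 + Q)*(2*Q) = 2*Q*(-141 + Q))
I = -313069/2 (I = (-9/2 - 6) - 2*(-218)*(-141 - 218) = -21/2 - 2*(-218)*(-359) = -21/2 - 1*156524 = -21/2 - 156524 = -313069/2 ≈ -1.5653e+5)
w(-225)/I = -225/(-313069/2) = -225*(-2/313069) = 450/313069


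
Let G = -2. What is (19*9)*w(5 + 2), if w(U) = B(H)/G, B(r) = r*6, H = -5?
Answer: 2565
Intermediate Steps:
B(r) = 6*r
w(U) = 15 (w(U) = (6*(-5))/(-2) = -30*(-1/2) = 15)
(19*9)*w(5 + 2) = (19*9)*15 = 171*15 = 2565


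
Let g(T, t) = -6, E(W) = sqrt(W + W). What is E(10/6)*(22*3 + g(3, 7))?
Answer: 20*sqrt(30) ≈ 109.54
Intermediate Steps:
E(W) = sqrt(2)*sqrt(W) (E(W) = sqrt(2*W) = sqrt(2)*sqrt(W))
E(10/6)*(22*3 + g(3, 7)) = (sqrt(2)*sqrt(10/6))*(22*3 - 6) = (sqrt(2)*sqrt(10*(1/6)))*(66 - 6) = (sqrt(2)*sqrt(5/3))*60 = (sqrt(2)*(sqrt(15)/3))*60 = (sqrt(30)/3)*60 = 20*sqrt(30)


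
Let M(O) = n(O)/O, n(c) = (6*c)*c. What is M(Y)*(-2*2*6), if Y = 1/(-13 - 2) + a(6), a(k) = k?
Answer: -4272/5 ≈ -854.40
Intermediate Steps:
n(c) = 6*c²
Y = 89/15 (Y = 1/(-13 - 2) + 6 = 1/(-15) + 6 = -1/15 + 6 = 89/15 ≈ 5.9333)
M(O) = 6*O (M(O) = (6*O²)/O = 6*O)
M(Y)*(-2*2*6) = (6*(89/15))*(-2*2*6) = 178*(-4*6)/5 = 178*(-1*24)/5 = (178/5)*(-24) = -4272/5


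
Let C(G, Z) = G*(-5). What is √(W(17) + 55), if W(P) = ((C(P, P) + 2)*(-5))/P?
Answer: 15*√102/17 ≈ 8.9113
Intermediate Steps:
C(G, Z) = -5*G
W(P) = (-10 + 25*P)/P (W(P) = ((-5*P + 2)*(-5))/P = ((2 - 5*P)*(-5))/P = (-10 + 25*P)/P)
√(W(17) + 55) = √((25 - 10/17) + 55) = √(415/17 + 55) = √(1350/17) = 15*√102/17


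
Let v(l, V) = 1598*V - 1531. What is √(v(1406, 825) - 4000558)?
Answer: I*√2683739 ≈ 1638.2*I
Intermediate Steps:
v(l, V) = -1531 + 1598*V
√(v(1406, 825) - 4000558) = √((-1531 + 1598*825) - 4000558) = √((-1531 + 1318350) - 4000558) = √(1316819 - 4000558) = √(-2683739) = I*√2683739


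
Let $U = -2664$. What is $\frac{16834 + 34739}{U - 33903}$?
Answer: $- \frac{17191}{12189} \approx -1.4104$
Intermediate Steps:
$\frac{16834 + 34739}{U - 33903} = \frac{16834 + 34739}{-2664 - 33903} = \frac{51573}{-36567} = 51573 \left(- \frac{1}{36567}\right) = - \frac{17191}{12189}$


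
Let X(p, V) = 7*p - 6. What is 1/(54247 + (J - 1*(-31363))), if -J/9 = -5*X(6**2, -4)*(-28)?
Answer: -1/224350 ≈ -4.4573e-6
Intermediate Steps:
X(p, V) = -6 + 7*p
J = -309960 (J = -9*(-5*(-6 + 7*6**2))*(-28) = -9*(-5*(-6 + 7*36))*(-28) = -9*(-5*(-6 + 252))*(-28) = -9*(-5*246)*(-28) = -(-11070)*(-28) = -9*34440 = -309960)
1/(54247 + (J - 1*(-31363))) = 1/(54247 + (-309960 - 1*(-31363))) = 1/(54247 + (-309960 + 31363)) = 1/(54247 - 278597) = 1/(-224350) = -1/224350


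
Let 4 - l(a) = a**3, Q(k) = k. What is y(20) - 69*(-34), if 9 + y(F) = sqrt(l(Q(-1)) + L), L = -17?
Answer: 2337 + 2*I*sqrt(3) ≈ 2337.0 + 3.4641*I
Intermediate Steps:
l(a) = 4 - a**3
y(F) = -9 + 2*I*sqrt(3) (y(F) = -9 + sqrt((4 - 1*(-1)**3) - 17) = -9 + sqrt((4 - 1*(-1)) - 17) = -9 + sqrt((4 + 1) - 17) = -9 + sqrt(5 - 17) = -9 + sqrt(-12) = -9 + 2*I*sqrt(3))
y(20) - 69*(-34) = (-9 + 2*I*sqrt(3)) - 69*(-34) = (-9 + 2*I*sqrt(3)) - 1*(-2346) = (-9 + 2*I*sqrt(3)) + 2346 = 2337 + 2*I*sqrt(3)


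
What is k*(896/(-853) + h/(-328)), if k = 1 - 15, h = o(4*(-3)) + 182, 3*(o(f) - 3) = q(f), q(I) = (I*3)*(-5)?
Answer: 3520111/139892 ≈ 25.163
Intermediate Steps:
q(I) = -15*I (q(I) = (3*I)*(-5) = -15*I)
o(f) = 3 - 5*f (o(f) = 3 + (-15*f)/3 = 3 - 5*f)
h = 245 (h = (3 - 20*(-3)) + 182 = (3 - 5*(-12)) + 182 = (3 + 60) + 182 = 63 + 182 = 245)
k = -14
k*(896/(-853) + h/(-328)) = -14*(896/(-853) + 245/(-328)) = -14*(896*(-1/853) + 245*(-1/328)) = -14*(-896/853 - 245/328) = -14*(-502873/279784) = 3520111/139892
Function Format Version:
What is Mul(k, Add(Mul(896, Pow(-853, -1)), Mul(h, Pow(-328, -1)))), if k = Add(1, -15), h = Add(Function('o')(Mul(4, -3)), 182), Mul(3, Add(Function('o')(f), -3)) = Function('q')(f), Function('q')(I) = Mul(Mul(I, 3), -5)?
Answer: Rational(3520111, 139892) ≈ 25.163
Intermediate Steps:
Function('q')(I) = Mul(-15, I) (Function('q')(I) = Mul(Mul(3, I), -5) = Mul(-15, I))
Function('o')(f) = Add(3, Mul(-5, f)) (Function('o')(f) = Add(3, Mul(Rational(1, 3), Mul(-15, f))) = Add(3, Mul(-5, f)))
h = 245 (h = Add(Add(3, Mul(-5, Mul(4, -3))), 182) = Add(Add(3, Mul(-5, -12)), 182) = Add(Add(3, 60), 182) = Add(63, 182) = 245)
k = -14
Mul(k, Add(Mul(896, Pow(-853, -1)), Mul(h, Pow(-328, -1)))) = Mul(-14, Add(Mul(896, Pow(-853, -1)), Mul(245, Pow(-328, -1)))) = Mul(-14, Add(Mul(896, Rational(-1, 853)), Mul(245, Rational(-1, 328)))) = Mul(-14, Add(Rational(-896, 853), Rational(-245, 328))) = Mul(-14, Rational(-502873, 279784)) = Rational(3520111, 139892)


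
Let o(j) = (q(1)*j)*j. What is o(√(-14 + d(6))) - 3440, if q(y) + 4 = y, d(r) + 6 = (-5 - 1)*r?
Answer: -3272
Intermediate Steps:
d(r) = -6 - 6*r (d(r) = -6 + (-5 - 1)*r = -6 - 6*r)
q(y) = -4 + y
o(j) = -3*j² (o(j) = ((-4 + 1)*j)*j = (-3*j)*j = -3*j²)
o(√(-14 + d(6))) - 3440 = -(-60 - 108) - 3440 = -3*(√(-14 + (-6 - 36)))² - 3440 = -3*(√(-14 - 42))² - 3440 = -3*(√(-56))² - 3440 = -3*(2*I*√14)² - 3440 = -3*(-56) - 3440 = 168 - 3440 = -3272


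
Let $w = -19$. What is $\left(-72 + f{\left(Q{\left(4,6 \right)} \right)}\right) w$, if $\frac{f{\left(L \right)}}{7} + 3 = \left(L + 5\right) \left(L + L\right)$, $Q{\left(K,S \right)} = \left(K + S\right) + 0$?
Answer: $-38133$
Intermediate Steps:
$Q{\left(K,S \right)} = K + S$
$f{\left(L \right)} = -21 + 14 L \left(5 + L\right)$ ($f{\left(L \right)} = -21 + 7 \left(L + 5\right) \left(L + L\right) = -21 + 7 \left(5 + L\right) 2 L = -21 + 7 \cdot 2 L \left(5 + L\right) = -21 + 14 L \left(5 + L\right)$)
$\left(-72 + f{\left(Q{\left(4,6 \right)} \right)}\right) w = \left(-72 + \left(-21 + 14 \left(4 + 6\right)^{2} + 70 \left(4 + 6\right)\right)\right) \left(-19\right) = \left(-72 + \left(-21 + 14 \cdot 10^{2} + 70 \cdot 10\right)\right) \left(-19\right) = \left(-72 + \left(-21 + 14 \cdot 100 + 700\right)\right) \left(-19\right) = \left(-72 + \left(-21 + 1400 + 700\right)\right) \left(-19\right) = \left(-72 + 2079\right) \left(-19\right) = 2007 \left(-19\right) = -38133$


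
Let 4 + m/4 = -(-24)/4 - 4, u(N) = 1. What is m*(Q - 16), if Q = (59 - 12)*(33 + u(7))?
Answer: -12656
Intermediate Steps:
Q = 1598 (Q = (59 - 12)*(33 + 1) = 47*34 = 1598)
m = -8 (m = -16 + 4*(-(-24)/4 - 4) = -16 + 4*(-6*(-1) - 4) = -16 + 4*(6 - 4) = -16 + 4*2 = -16 + 8 = -8)
m*(Q - 16) = -8*(1598 - 16) = -8*1582 = -12656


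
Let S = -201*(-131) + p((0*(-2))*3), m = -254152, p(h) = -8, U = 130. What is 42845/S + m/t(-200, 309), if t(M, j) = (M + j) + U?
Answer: -607254831/571927 ≈ -1061.8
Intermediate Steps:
t(M, j) = 130 + M + j (t(M, j) = (M + j) + 130 = 130 + M + j)
S = 26323 (S = -201*(-131) - 8 = 26331 - 8 = 26323)
42845/S + m/t(-200, 309) = 42845/26323 - 254152/(130 - 200 + 309) = 42845*(1/26323) - 254152/239 = 3895/2393 - 254152*1/239 = 3895/2393 - 254152/239 = -607254831/571927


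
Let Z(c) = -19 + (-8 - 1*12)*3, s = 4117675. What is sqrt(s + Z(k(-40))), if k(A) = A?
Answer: 2*sqrt(1029399) ≈ 2029.2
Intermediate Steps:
Z(c) = -79 (Z(c) = -19 + (-8 - 12)*3 = -19 - 20*3 = -19 - 60 = -79)
sqrt(s + Z(k(-40))) = sqrt(4117675 - 79) = sqrt(4117596) = 2*sqrt(1029399)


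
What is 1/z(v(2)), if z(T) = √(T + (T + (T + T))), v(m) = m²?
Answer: ¼ ≈ 0.25000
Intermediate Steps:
z(T) = 2*√T (z(T) = √(T + (T + 2*T)) = √(T + 3*T) = √(4*T) = 2*√T)
1/z(v(2)) = 1/(2*√(2²)) = 1/(2*√4) = 1/(2*2) = 1/4 = ¼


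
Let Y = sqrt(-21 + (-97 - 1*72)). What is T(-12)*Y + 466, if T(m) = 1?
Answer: 466 + I*sqrt(190) ≈ 466.0 + 13.784*I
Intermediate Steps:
Y = I*sqrt(190) (Y = sqrt(-21 + (-97 - 72)) = sqrt(-21 - 169) = sqrt(-190) = I*sqrt(190) ≈ 13.784*I)
T(-12)*Y + 466 = 1*(I*sqrt(190)) + 466 = I*sqrt(190) + 466 = 466 + I*sqrt(190)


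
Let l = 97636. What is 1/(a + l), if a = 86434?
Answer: 1/184070 ≈ 5.4327e-6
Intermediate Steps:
1/(a + l) = 1/(86434 + 97636) = 1/184070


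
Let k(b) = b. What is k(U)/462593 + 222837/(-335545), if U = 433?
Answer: -102937545356/155220768185 ≈ -0.66317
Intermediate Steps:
k(U)/462593 + 222837/(-335545) = 433/462593 + 222837/(-335545) = 433*(1/462593) + 222837*(-1/335545) = 433/462593 - 222837/335545 = -102937545356/155220768185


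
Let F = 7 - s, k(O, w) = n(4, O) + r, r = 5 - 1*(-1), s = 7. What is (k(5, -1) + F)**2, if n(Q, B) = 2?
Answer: 64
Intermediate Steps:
r = 6 (r = 5 + 1 = 6)
k(O, w) = 8 (k(O, w) = 2 + 6 = 8)
F = 0 (F = 7 - 1*7 = 7 - 7 = 0)
(k(5, -1) + F)**2 = (8 + 0)**2 = 8**2 = 64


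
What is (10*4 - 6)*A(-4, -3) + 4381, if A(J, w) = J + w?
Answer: 4143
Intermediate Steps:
(10*4 - 6)*A(-4, -3) + 4381 = (10*4 - 6)*(-4 - 3) + 4381 = (40 - 6)*(-7) + 4381 = 34*(-7) + 4381 = -238 + 4381 = 4143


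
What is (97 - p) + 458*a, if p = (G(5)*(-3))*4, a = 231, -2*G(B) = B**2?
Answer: 105745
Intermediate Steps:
G(B) = -B**2/2
p = 150 (p = (-1/2*5**2*(-3))*4 = (-1/2*25*(-3))*4 = -25/2*(-3)*4 = (75/2)*4 = 150)
(97 - p) + 458*a = (97 - 1*150) + 458*231 = (97 - 150) + 105798 = -53 + 105798 = 105745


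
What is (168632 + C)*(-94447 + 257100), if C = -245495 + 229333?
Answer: 24799702910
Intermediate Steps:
C = -16162
(168632 + C)*(-94447 + 257100) = (168632 - 16162)*(-94447 + 257100) = 152470*162653 = 24799702910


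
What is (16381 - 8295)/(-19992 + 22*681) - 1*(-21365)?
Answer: 53515282/2505 ≈ 21363.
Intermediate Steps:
(16381 - 8295)/(-19992 + 22*681) - 1*(-21365) = 8086/(-19992 + 14982) + 21365 = 8086/(-5010) + 21365 = 8086*(-1/5010) + 21365 = -4043/2505 + 21365 = 53515282/2505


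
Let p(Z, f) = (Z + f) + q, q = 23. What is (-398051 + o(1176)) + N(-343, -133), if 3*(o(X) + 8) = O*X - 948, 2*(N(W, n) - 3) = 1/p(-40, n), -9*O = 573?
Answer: -126998801/300 ≈ -4.2333e+5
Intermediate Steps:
O = -191/3 (O = -1/9*573 = -191/3 ≈ -63.667)
p(Z, f) = 23 + Z + f (p(Z, f) = (Z + f) + 23 = 23 + Z + f)
N(W, n) = 3 + 1/(2*(-17 + n)) (N(W, n) = 3 + 1/(2*(23 - 40 + n)) = 3 + 1/(2*(-17 + n)))
o(X) = -324 - 191*X/9 (o(X) = -8 + (-191*X/3 - 948)/3 = -8 + (-948 - 191*X/3)/3 = -8 + (-316 - 191*X/9) = -324 - 191*X/9)
(-398051 + o(1176)) + N(-343, -133) = (-398051 + (-324 - 191/9*1176)) + (-101 + 6*(-133))/(2*(-17 - 133)) = (-398051 + (-324 - 74872/3)) + (1/2)*(-101 - 798)/(-150) = (-398051 - 75844/3) + (1/2)*(-1/150)*(-899) = -1269997/3 + 899/300 = -126998801/300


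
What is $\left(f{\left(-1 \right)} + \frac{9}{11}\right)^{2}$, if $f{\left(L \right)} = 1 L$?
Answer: $\frac{4}{121} \approx 0.033058$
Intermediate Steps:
$f{\left(L \right)} = L$
$\left(f{\left(-1 \right)} + \frac{9}{11}\right)^{2} = \left(-1 + \frac{9}{11}\right)^{2} = \left(- \frac{2}{11}\right)^{2} = \frac{4}{121}$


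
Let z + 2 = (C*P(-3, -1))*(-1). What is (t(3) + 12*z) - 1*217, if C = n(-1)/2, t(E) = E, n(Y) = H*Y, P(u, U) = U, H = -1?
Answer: -232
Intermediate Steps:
n(Y) = -Y
C = 1/2 (C = -1*(-1)/2 = 1*(1/2) = 1/2 ≈ 0.50000)
z = -3/2 (z = -2 + ((1/2)*(-1))*(-1) = -2 - 1/2*(-1) = -2 + 1/2 = -3/2 ≈ -1.5000)
(t(3) + 12*z) - 1*217 = (3 + 12*(-3/2)) - 1*217 = (3 - 18) - 217 = -15 - 217 = -232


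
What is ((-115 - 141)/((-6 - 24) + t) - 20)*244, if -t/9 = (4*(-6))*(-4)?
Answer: -2150128/447 ≈ -4810.1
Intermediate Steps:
t = -864 (t = -9*4*(-6)*(-4) = -(-216)*(-4) = -9*96 = -864)
((-115 - 141)/((-6 - 24) + t) - 20)*244 = ((-115 - 141)/((-6 - 24) - 864) - 20)*244 = (-256/(-30 - 864) - 20)*244 = (-256/(-894) - 20)*244 = (-256*(-1/894) - 20)*244 = (128/447 - 20)*244 = -8812/447*244 = -2150128/447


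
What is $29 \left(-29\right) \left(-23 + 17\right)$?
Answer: $5046$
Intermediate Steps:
$29 \left(-29\right) \left(-23 + 17\right) = \left(-841\right) \left(-6\right) = 5046$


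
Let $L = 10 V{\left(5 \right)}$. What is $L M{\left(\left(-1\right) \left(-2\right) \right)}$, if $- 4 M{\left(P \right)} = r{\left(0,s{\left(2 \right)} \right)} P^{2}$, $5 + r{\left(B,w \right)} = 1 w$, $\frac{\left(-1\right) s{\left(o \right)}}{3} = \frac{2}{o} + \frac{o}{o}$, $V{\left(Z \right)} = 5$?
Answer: $550$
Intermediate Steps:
$s{\left(o \right)} = -3 - \frac{6}{o}$ ($s{\left(o \right)} = - 3 \left(\frac{2}{o} + \frac{o}{o}\right) = - 3 \left(\frac{2}{o} + 1\right) = - 3 \left(1 + \frac{2}{o}\right) = -3 - \frac{6}{o}$)
$r{\left(B,w \right)} = -5 + w$ ($r{\left(B,w \right)} = -5 + 1 w = -5 + w$)
$M{\left(P \right)} = \frac{11 P^{2}}{4}$ ($M{\left(P \right)} = - \frac{\left(-5 - \left(3 + \frac{6}{2}\right)\right) P^{2}}{4} = - \frac{\left(-5 - 6\right) P^{2}}{4} = - \frac{\left(-11\right) P^{2}}{4} = \frac{11 P^{2}}{4}$)
$L = 50$ ($L = 10 \cdot 5 = 50$)
$L M{\left(\left(-1\right) \left(-2\right) \right)} = 50 \frac{11 \left(\left(-1\right) \left(-2\right)\right)^{2}}{4} = 50 \frac{11 \cdot 2^{2}}{4} = 50 \cdot \frac{11}{4} \cdot 4 = 50 \cdot 11 = 550$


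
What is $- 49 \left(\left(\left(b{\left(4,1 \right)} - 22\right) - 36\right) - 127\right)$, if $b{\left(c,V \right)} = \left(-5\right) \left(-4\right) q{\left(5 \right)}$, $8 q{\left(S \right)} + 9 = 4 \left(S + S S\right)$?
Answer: $- \frac{9065}{2} \approx -4532.5$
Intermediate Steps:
$q{\left(S \right)} = - \frac{9}{8} + \frac{S}{2} + \frac{S^{2}}{2}$ ($q{\left(S \right)} = - \frac{9}{8} + \frac{4 \left(S + S S\right)}{8} = - \frac{9}{8} + \frac{4 \left(S + S^{2}\right)}{8} = - \frac{9}{8} + \frac{4 S + 4 S^{2}}{8} = - \frac{9}{8} + \left(\frac{S}{2} + \frac{S^{2}}{2}\right) = - \frac{9}{8} + \frac{S}{2} + \frac{S^{2}}{2}$)
$b{\left(c,V \right)} = \frac{555}{2}$ ($b{\left(c,V \right)} = \left(-5\right) \left(-4\right) \left(- \frac{9}{8} + \frac{1}{2} \cdot 5 + \frac{5^{2}}{2}\right) = 20 \left(- \frac{9}{8} + \frac{5}{2} + \frac{1}{2} \cdot 25\right) = 20 \left(- \frac{9}{8} + \frac{5}{2} + \frac{25}{2}\right) = 20 \cdot \frac{111}{8} = \frac{555}{2}$)
$- 49 \left(\left(\left(b{\left(4,1 \right)} - 22\right) - 36\right) - 127\right) = - 49 \left(\left(\left(\frac{555}{2} - 22\right) - 36\right) - 127\right) = - 49 \left(\left(\frac{511}{2} - 36\right) - 127\right) = - 49 \left(\frac{439}{2} - 127\right) = \left(-49\right) \frac{185}{2} = - \frac{9065}{2}$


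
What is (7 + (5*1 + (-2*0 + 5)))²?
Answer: 289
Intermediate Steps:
(7 + (5*1 + (-2*0 + 5)))² = (7 + (5 + (0 + 5)))² = (7 + (5 + 5))² = (7 + 10)² = 17² = 289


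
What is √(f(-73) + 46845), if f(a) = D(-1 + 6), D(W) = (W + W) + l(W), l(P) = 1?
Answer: 2*√11714 ≈ 216.46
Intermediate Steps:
D(W) = 1 + 2*W (D(W) = (W + W) + 1 = 2*W + 1 = 1 + 2*W)
f(a) = 11 (f(a) = 1 + 2*(-1 + 6) = 1 + 2*5 = 1 + 10 = 11)
√(f(-73) + 46845) = √(11 + 46845) = √46856 = 2*√11714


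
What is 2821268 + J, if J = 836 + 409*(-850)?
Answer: 2474454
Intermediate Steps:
J = -346814 (J = 836 - 347650 = -346814)
2821268 + J = 2821268 - 346814 = 2474454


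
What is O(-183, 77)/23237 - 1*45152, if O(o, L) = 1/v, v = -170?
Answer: -178363494081/3950290 ≈ -45152.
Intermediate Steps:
O(o, L) = -1/170 (O(o, L) = 1/(-170) = -1/170)
O(-183, 77)/23237 - 1*45152 = -1/170/23237 - 1*45152 = -1/170*1/23237 - 45152 = -1/3950290 - 45152 = -178363494081/3950290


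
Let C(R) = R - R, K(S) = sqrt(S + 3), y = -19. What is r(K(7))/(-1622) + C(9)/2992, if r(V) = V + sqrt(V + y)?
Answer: -sqrt(10)/1622 - I*sqrt(19 - sqrt(10))/1622 ≈ -0.0019496 - 0.0024536*I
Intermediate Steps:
K(S) = sqrt(3 + S)
C(R) = 0
r(V) = V + sqrt(-19 + V) (r(V) = V + sqrt(V - 19) = V + sqrt(-19 + V))
r(K(7))/(-1622) + C(9)/2992 = (sqrt(3 + 7) + sqrt(-19 + sqrt(3 + 7)))/(-1622) + 0/2992 = (sqrt(10) + sqrt(-19 + sqrt(10)))*(-1/1622) + 0*(1/2992) = (-sqrt(10)/1622 - sqrt(-19 + sqrt(10))/1622) + 0 = -sqrt(10)/1622 - sqrt(-19 + sqrt(10))/1622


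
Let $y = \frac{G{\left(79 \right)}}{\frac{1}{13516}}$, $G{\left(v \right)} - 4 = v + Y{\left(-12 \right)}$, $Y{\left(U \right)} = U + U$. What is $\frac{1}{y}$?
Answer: $\frac{1}{797444} \approx 1.254 \cdot 10^{-6}$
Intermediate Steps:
$Y{\left(U \right)} = 2 U$
$G{\left(v \right)} = -20 + v$ ($G{\left(v \right)} = 4 + \left(v + 2 \left(-12\right)\right) = 4 + \left(v - 24\right) = 4 + \left(-24 + v\right) = -20 + v$)
$y = 797444$ ($y = \frac{-20 + 79}{\frac{1}{13516}} = 59 \frac{1}{\frac{1}{13516}} = 59 \cdot 13516 = 797444$)
$\frac{1}{y} = \frac{1}{797444}$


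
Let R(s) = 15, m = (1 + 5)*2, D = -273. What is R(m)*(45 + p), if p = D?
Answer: -3420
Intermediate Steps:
p = -273
m = 12 (m = 6*2 = 12)
R(m)*(45 + p) = 15*(45 - 273) = 15*(-228) = -3420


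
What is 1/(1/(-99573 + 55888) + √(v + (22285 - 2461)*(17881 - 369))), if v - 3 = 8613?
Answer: 43685/662525343849479399 + 11450275350*√9643514/662525343849479399 ≈ 5.3670e-5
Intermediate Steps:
v = 8616 (v = 3 + 8613 = 8616)
1/(1/(-99573 + 55888) + √(v + (22285 - 2461)*(17881 - 369))) = 1/(1/(-99573 + 55888) + √(8616 + (22285 - 2461)*(17881 - 369))) = 1/(1/(-43685) + √(8616 + 19824*17512)) = 1/(-1/43685 + √(8616 + 347157888)) = 1/(-1/43685 + √347166504) = 1/(-1/43685 + 6*√9643514)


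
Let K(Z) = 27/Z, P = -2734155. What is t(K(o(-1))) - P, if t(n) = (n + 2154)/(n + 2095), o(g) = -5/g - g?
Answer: 11480721162/4199 ≈ 2.7342e+6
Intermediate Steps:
o(g) = -g - 5/g
t(n) = (2154 + n)/(2095 + n)
t(K(o(-1))) - P = (2154 + 27/(-1*(-1) - 5/(-1)))/(2095 + 27/(-1*(-1) - 5/(-1))) - 1*(-2734155) = (2154 + 27/(1 - 5*(-1)))/(2095 + 27/(1 - 5*(-1))) + 2734155 = (2154 + 27/(1 + 5))/(2095 + 27/(1 + 5)) + 2734155 = (2154 + 27/6)/(2095 + 27/6) + 2734155 = (2154 + 27*(⅙))/(2095 + 27*(⅙)) + 2734155 = (2154 + 9/2)/(2095 + 9/2) + 2734155 = (4317/2)/(4199/2) + 2734155 = (2/4199)*(4317/2) + 2734155 = 4317/4199 + 2734155 = 11480721162/4199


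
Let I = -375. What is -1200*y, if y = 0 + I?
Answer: 450000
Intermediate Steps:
y = -375 (y = 0 - 375 = -375)
-1200*y = -1200*(-375) = 450000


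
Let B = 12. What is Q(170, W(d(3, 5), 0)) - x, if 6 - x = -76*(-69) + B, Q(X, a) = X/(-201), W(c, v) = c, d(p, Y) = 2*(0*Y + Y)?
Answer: 1055080/201 ≈ 5249.2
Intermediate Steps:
d(p, Y) = 2*Y (d(p, Y) = 2*(0 + Y) = 2*Y)
Q(X, a) = -X/201 (Q(X, a) = X*(-1/201) = -X/201)
x = -5250 (x = 6 - (-76*(-69) + 12) = 6 - (5244 + 12) = 6 - 1*5256 = 6 - 5256 = -5250)
Q(170, W(d(3, 5), 0)) - x = -1/201*170 - 1*(-5250) = -170/201 + 5250 = 1055080/201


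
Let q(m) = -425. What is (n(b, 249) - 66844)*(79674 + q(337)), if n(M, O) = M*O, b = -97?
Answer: -7211421253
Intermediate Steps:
(n(b, 249) - 66844)*(79674 + q(337)) = (-97*249 - 66844)*(79674 - 425) = (-24153 - 66844)*79249 = -90997*79249 = -7211421253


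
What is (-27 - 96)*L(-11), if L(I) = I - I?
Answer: 0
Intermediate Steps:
L(I) = 0
(-27 - 96)*L(-11) = (-27 - 96)*0 = -123*0 = 0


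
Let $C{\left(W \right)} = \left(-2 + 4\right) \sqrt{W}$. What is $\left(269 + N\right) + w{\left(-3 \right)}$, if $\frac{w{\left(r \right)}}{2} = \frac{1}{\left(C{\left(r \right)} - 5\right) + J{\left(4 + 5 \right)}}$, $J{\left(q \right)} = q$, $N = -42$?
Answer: $\frac{1591}{7} - \frac{i \sqrt{3}}{7} \approx 227.29 - 0.24744 i$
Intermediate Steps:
$C{\left(W \right)} = 2 \sqrt{W}$
$w{\left(r \right)} = \frac{2}{4 + 2 \sqrt{r}}$ ($w{\left(r \right)} = \frac{2}{\left(2 \sqrt{r} - 5\right) + \left(4 + 5\right)} = \frac{2}{\left(-5 + 2 \sqrt{r}\right) + 9} = \frac{2}{4 + 2 \sqrt{r}}$)
$\left(269 + N\right) + w{\left(-3 \right)} = \left(269 - 42\right) + \frac{1}{2 + \sqrt{-3}} = 227 + \frac{1}{2 + i \sqrt{3}}$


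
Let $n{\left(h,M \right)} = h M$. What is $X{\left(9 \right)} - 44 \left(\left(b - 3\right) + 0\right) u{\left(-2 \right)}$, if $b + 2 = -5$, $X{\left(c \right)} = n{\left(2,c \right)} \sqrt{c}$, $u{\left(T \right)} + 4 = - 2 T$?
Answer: $54$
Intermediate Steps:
$u{\left(T \right)} = -4 - 2 T$
$n{\left(h,M \right)} = M h$
$X{\left(c \right)} = 2 c^{\frac{3}{2}}$ ($X{\left(c \right)} = c 2 \sqrt{c} = 2 c \sqrt{c} = 2 c^{\frac{3}{2}}$)
$b = -7$ ($b = -2 - 5 = -7$)
$X{\left(9 \right)} - 44 \left(\left(b - 3\right) + 0\right) u{\left(-2 \right)} = 2 \cdot 9^{\frac{3}{2}} - 44 \left(\left(-7 - 3\right) + 0\right) \left(-4 - -4\right) = 2 \cdot 27 - 44 \left(\left(-7 - 3\right) + 0\right) \left(-4 + 4\right) = 54 - 44 \left(-10 + 0\right) 0 = 54 - 44 \left(\left(-10\right) 0\right) = 54 - 0 = 54 + 0 = 54$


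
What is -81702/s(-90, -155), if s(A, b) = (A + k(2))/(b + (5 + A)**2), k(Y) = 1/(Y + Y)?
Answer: 2310532560/359 ≈ 6.4360e+6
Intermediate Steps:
k(Y) = 1/(2*Y)
s(A, b) = (1/4 + A)/(b + (5 + A)**2) (s(A, b) = (A + (1/2)/2)/(b + (5 + A)**2) = (A + (1/2)*(1/2))/(b + (5 + A)**2) = (A + 1/4)/(b + (5 + A)**2) = (1/4 + A)/(b + (5 + A)**2))
-81702/s(-90, -155) = -81702*(-155 + (5 - 90)**2)/(1/4 - 90) = -81702/(-359/4/(-155 + (-85)**2)) = -81702/(-359/4/(-155 + 7225)) = -81702/(-359/4/7070) = -81702/((1/7070)*(-359/4)) = -81702/(-359/28280) = -81702*(-28280/359) = 2310532560/359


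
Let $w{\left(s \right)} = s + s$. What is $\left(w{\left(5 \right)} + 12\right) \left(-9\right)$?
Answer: $-198$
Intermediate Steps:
$w{\left(s \right)} = 2 s$
$\left(w{\left(5 \right)} + 12\right) \left(-9\right) = \left(2 \cdot 5 + 12\right) \left(-9\right) = \left(10 + 12\right) \left(-9\right) = 22 \left(-9\right) = -198$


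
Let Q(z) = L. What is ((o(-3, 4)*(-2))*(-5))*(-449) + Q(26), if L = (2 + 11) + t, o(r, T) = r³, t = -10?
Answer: 121233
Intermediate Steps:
L = 3 (L = (2 + 11) - 10 = 13 - 10 = 3)
Q(z) = 3
((o(-3, 4)*(-2))*(-5))*(-449) + Q(26) = (((-3)³*(-2))*(-5))*(-449) + 3 = (-27*(-2)*(-5))*(-449) + 3 = (54*(-5))*(-449) + 3 = -270*(-449) + 3 = 121230 + 3 = 121233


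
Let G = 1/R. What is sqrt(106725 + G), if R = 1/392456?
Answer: sqrt(499181) ≈ 706.53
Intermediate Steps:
R = 1/392456 ≈ 2.5481e-6
G = 392456 (G = 1/(1/392456) = 392456)
sqrt(106725 + G) = sqrt(106725 + 392456) = sqrt(499181)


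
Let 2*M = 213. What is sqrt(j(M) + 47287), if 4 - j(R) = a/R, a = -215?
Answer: sqrt(2145636969)/213 ≈ 217.47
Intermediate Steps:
M = 213/2 (M = (1/2)*213 = 213/2 ≈ 106.50)
j(R) = 4 + 215/R (j(R) = 4 - (-215)/R = 4 + 215/R)
sqrt(j(M) + 47287) = sqrt((4 + 215/(213/2)) + 47287) = sqrt((4 + 215*(2/213)) + 47287) = sqrt((4 + 430/213) + 47287) = sqrt(1282/213 + 47287) = sqrt(10073413/213) = sqrt(2145636969)/213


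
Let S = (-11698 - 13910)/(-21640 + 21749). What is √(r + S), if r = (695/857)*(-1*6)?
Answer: 3*I*√232500660002/93413 ≈ 15.486*I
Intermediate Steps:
r = -4170/857 (r = (695*(1/857))*(-6) = (695/857)*(-6) = -4170/857 ≈ -4.8658)
S = -25608/109 ≈ -234.94
√(r + S) = √(-4170/857 - 25608/109) = √(-22400586/93413) = 3*I*√232500660002/93413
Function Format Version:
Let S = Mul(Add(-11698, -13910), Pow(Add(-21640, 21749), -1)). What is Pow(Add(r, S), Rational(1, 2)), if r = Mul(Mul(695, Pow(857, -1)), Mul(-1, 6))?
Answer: Mul(Rational(3, 93413), I, Pow(232500660002, Rational(1, 2))) ≈ Mul(15.486, I)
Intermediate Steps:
r = Rational(-4170, 857) (r = Mul(Mul(695, Rational(1, 857)), -6) = Mul(Rational(695, 857), -6) = Rational(-4170, 857) ≈ -4.8658)
S = Rational(-25608, 109) (S = Mul(-25608, Pow(109, -1)) = Mul(-25608, Rational(1, 109)) = Rational(-25608, 109) ≈ -234.94)
Pow(Add(r, S), Rational(1, 2)) = Pow(Add(Rational(-4170, 857), Rational(-25608, 109)), Rational(1, 2)) = Pow(Rational(-22400586, 93413), Rational(1, 2)) = Mul(Rational(3, 93413), I, Pow(232500660002, Rational(1, 2)))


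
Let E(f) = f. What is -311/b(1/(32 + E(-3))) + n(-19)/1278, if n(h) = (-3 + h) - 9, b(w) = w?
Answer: -11526313/1278 ≈ -9019.0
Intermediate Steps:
n(h) = -12 + h
-311/b(1/(32 + E(-3))) + n(-19)/1278 = -311/(1/(32 - 3)) + (-12 - 19)/1278 = -311/(1/29) - 31*1/1278 = -311/1/29 - 31/1278 = -311*29 - 31/1278 = -9019 - 31/1278 = -11526313/1278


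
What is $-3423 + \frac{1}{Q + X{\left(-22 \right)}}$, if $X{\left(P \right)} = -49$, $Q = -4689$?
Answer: $- \frac{16218175}{4738} \approx -3423.0$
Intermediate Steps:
$-3423 + \frac{1}{Q + X{\left(-22 \right)}} = -3423 + \frac{1}{-4689 - 49} = -3423 + \frac{1}{-4738} = -3423 - \frac{1}{4738} = - \frac{16218175}{4738}$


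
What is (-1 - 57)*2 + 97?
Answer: -19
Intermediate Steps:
(-1 - 57)*2 + 97 = -58*2 + 97 = -116 + 97 = -19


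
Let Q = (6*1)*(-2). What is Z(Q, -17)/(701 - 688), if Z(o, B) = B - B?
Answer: 0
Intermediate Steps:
Q = -12 (Q = 6*(-2) = -12)
Z(o, B) = 0
Z(Q, -17)/(701 - 688) = 0/(701 - 688) = 0/13 = 0*(1/13) = 0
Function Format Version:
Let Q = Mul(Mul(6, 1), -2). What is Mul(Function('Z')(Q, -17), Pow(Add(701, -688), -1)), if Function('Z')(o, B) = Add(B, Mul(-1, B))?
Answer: 0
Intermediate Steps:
Q = -12 (Q = Mul(6, -2) = -12)
Function('Z')(o, B) = 0
Mul(Function('Z')(Q, -17), Pow(Add(701, -688), -1)) = Mul(0, Pow(Add(701, -688), -1)) = Mul(0, Pow(13, -1)) = Mul(0, Rational(1, 13)) = 0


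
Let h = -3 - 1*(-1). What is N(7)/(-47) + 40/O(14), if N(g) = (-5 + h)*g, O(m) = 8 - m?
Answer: -793/141 ≈ -5.6241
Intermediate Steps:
h = -2 (h = -3 + 1 = -2)
N(g) = -7*g (N(g) = (-5 - 2)*g = -7*g)
N(7)/(-47) + 40/O(14) = -7*7/(-47) + 40/(8 - 1*14) = -49*(-1/47) + 40/(8 - 14) = 49/47 + 40/(-6) = 49/47 + 40*(-⅙) = 49/47 - 20/3 = -793/141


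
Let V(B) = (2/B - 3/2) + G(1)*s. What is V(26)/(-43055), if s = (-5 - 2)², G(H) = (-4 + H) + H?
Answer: 517/223886 ≈ 0.0023092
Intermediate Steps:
G(H) = -4 + 2*H
s = 49 (s = (-7)² = 49)
V(B) = -199/2 + 2/B (V(B) = (2/B - 3/2) + (-4 + 2*1)*49 = (2/B - 3*½) + (-4 + 2)*49 = (2/B - 3/2) - 2*49 = (-3/2 + 2/B) - 98 = -199/2 + 2/B)
V(26)/(-43055) = (-199/2 + 2/26)/(-43055) = (-199/2 + 2*(1/26))*(-1/43055) = (-199/2 + 1/13)*(-1/43055) = -2585/26*(-1/43055) = 517/223886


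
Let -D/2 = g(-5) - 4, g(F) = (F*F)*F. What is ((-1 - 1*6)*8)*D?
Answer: -14448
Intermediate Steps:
g(F) = F³ (g(F) = F²*F = F³)
D = 258 (D = -2*((-5)³ - 4) = -2*(-125 - 4) = -2*(-129) = 258)
((-1 - 1*6)*8)*D = ((-1 - 1*6)*8)*258 = ((-1 - 6)*8)*258 = -7*8*258 = -56*258 = -14448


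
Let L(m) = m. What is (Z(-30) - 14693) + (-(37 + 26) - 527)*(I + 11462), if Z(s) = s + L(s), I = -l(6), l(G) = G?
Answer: -6773793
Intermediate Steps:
I = -6 (I = -1*6 = -6)
Z(s) = 2*s (Z(s) = s + s = 2*s)
(Z(-30) - 14693) + (-(37 + 26) - 527)*(I + 11462) = (2*(-30) - 14693) + (-(37 + 26) - 527)*(-6 + 11462) = (-60 - 14693) + (-1*63 - 527)*11456 = -14753 + (-63 - 527)*11456 = -14753 - 590*11456 = -14753 - 6759040 = -6773793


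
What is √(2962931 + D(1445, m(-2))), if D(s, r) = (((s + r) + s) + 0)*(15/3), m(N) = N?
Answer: 3*√330819 ≈ 1725.5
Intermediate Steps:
D(s, r) = 5*r + 10*s (D(s, r) = (((r + s) + s) + 0)*(15*(⅓)) = ((r + 2*s) + 0)*5 = (r + 2*s)*5 = 5*r + 10*s)
√(2962931 + D(1445, m(-2))) = √(2962931 + (5*(-2) + 10*1445)) = √(2962931 + (-10 + 14450)) = √(2962931 + 14440) = √2977371 = 3*√330819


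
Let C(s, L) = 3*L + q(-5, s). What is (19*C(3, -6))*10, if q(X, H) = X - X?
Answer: -3420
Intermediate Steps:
q(X, H) = 0
C(s, L) = 3*L (C(s, L) = 3*L + 0 = 3*L)
(19*C(3, -6))*10 = (19*(3*(-6)))*10 = (19*(-18))*10 = -342*10 = -3420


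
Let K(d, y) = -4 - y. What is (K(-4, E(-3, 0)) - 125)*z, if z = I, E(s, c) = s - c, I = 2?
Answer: -252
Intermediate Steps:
z = 2
(K(-4, E(-3, 0)) - 125)*z = ((-4 - (-3 - 1*0)) - 125)*2 = ((-4 - (-3 + 0)) - 125)*2 = ((-4 - 1*(-3)) - 125)*2 = ((-4 + 3) - 125)*2 = (-1 - 125)*2 = -126*2 = -252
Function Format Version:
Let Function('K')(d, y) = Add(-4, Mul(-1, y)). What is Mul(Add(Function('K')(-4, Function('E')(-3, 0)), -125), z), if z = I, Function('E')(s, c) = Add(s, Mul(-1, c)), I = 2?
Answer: -252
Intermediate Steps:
z = 2
Mul(Add(Function('K')(-4, Function('E')(-3, 0)), -125), z) = Mul(Add(Add(-4, Mul(-1, Add(-3, Mul(-1, 0)))), -125), 2) = Mul(Add(Add(-4, Mul(-1, Add(-3, 0))), -125), 2) = Mul(Add(Add(-4, Mul(-1, -3)), -125), 2) = Mul(Add(Add(-4, 3), -125), 2) = Mul(Add(-1, -125), 2) = Mul(-126, 2) = -252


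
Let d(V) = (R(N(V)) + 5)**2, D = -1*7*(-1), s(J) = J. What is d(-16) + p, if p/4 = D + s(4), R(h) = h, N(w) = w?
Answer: 165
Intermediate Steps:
D = 7 (D = -7*(-1) = 7)
d(V) = (5 + V)**2 (d(V) = (V + 5)**2 = (5 + V)**2)
p = 44 (p = 4*(7 + 4) = 4*11 = 44)
d(-16) + p = (5 - 16)**2 + 44 = (-11)**2 + 44 = 121 + 44 = 165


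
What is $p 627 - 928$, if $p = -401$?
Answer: $-252355$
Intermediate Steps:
$p 627 - 928 = \left(-401\right) 627 - 928 = -251427 - 928 = -252355$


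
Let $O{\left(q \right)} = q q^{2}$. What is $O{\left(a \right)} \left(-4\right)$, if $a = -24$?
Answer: $55296$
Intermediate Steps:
$O{\left(q \right)} = q^{3}$
$O{\left(a \right)} \left(-4\right) = \left(-24\right)^{3} \left(-4\right) = \left(-13824\right) \left(-4\right) = 55296$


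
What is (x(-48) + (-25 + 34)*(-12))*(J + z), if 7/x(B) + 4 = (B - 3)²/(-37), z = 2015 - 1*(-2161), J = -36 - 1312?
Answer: -840343028/2749 ≈ -3.0569e+5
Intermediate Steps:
J = -1348
z = 4176 (z = 2015 + 2161 = 4176)
x(B) = 7/(-4 - (-3 + B)²/37) (x(B) = 7/(-4 + (B - 3)²/(-37)) = 7/(-4 + (-3 + B)²*(-1/37)) = 7/(-4 - (-3 + B)²/37))
(x(-48) + (-25 + 34)*(-12))*(J + z) = (-259/(148 + (-3 - 48)²) + (-25 + 34)*(-12))*(-1348 + 4176) = (-259/(148 + (-51)²) + 9*(-12))*2828 = (-259/(148 + 2601) - 108)*2828 = (-259/2749 - 108)*2828 = -297151/2749*2828 = -840343028/2749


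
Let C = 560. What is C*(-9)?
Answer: -5040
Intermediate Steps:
C*(-9) = 560*(-9) = -5040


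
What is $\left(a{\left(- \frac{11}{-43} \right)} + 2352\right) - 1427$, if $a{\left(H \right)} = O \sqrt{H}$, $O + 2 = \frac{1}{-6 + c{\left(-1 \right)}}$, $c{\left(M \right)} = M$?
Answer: $925 - \frac{15 \sqrt{473}}{301} \approx 923.92$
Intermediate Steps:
$O = - \frac{15}{7}$ ($O = -2 + \frac{1}{-6 - 1} = -2 + \frac{1}{-7} = -2 - \frac{1}{7} = - \frac{15}{7} \approx -2.1429$)
$a{\left(H \right)} = - \frac{15 \sqrt{H}}{7}$
$\left(a{\left(- \frac{11}{-43} \right)} + 2352\right) - 1427 = \left(- \frac{15 \sqrt{- \frac{11}{-43}}}{7} + 2352\right) - 1427 = \left(- \frac{15 \sqrt{\left(-11\right) \left(- \frac{1}{43}\right)}}{7} + 2352\right) - 1427 = \left(- \frac{15 \sqrt{\frac{11}{43}}}{7} + 2352\right) - 1427 = \left(- \frac{15 \frac{\sqrt{473}}{43}}{7} + 2352\right) - 1427 = \left(- \frac{15 \sqrt{473}}{301} + 2352\right) - 1427 = \left(2352 - \frac{15 \sqrt{473}}{301}\right) - 1427 = 925 - \frac{15 \sqrt{473}}{301}$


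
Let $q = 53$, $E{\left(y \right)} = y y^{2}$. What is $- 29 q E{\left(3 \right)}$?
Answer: $-41499$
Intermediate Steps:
$E{\left(y \right)} = y^{3}$
$- 29 q E{\left(3 \right)} = \left(-29\right) 53 \cdot 3^{3} = \left(-1537\right) 27 = -41499$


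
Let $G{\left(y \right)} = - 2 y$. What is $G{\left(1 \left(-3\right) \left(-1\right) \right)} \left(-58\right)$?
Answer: $348$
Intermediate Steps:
$G{\left(1 \left(-3\right) \left(-1\right) \right)} \left(-58\right) = - 2 \cdot 1 \left(-3\right) \left(-1\right) \left(-58\right) = - 2 \left(\left(-3\right) \left(-1\right)\right) \left(-58\right) = \left(-2\right) 3 \left(-58\right) = \left(-6\right) \left(-58\right) = 348$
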